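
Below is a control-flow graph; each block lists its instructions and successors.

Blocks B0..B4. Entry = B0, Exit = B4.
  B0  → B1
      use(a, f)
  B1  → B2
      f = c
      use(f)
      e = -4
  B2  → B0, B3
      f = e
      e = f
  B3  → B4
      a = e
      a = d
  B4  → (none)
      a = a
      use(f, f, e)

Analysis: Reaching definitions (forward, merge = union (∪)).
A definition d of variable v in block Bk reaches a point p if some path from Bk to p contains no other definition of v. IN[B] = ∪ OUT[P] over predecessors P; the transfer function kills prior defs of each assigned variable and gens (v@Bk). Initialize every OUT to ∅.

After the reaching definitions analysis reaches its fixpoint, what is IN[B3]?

Answer: {e@B2, f@B2}

Trace:
Per-block solution:
  B0: | IN={e@B2, f@B2} | OUT={e@B2, f@B2}
  B1: | IN={e@B2, f@B2} | OUT={e@B1, f@B1}
  B2: | IN={e@B1, f@B1} | OUT={e@B2, f@B2}
  B3: | IN={e@B2, f@B2} | OUT={a@B3, e@B2, f@B2}
  B4: | IN={a@B3, e@B2, f@B2} | OUT={a@B4, e@B2, f@B2}

Merge at B3: IN[B3] = OUT[B2] = {e@B2, f@B2}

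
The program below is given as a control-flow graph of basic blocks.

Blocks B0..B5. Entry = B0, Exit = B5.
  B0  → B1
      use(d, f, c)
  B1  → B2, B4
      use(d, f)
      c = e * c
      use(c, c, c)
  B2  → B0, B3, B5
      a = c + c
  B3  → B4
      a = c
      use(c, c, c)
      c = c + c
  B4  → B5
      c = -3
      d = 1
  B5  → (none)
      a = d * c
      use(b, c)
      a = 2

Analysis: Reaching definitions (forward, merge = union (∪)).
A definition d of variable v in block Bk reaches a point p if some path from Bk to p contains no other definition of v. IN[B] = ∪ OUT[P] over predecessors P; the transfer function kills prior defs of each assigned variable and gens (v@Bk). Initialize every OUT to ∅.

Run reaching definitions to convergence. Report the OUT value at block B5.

Fixpoint table:
  B0: | IN={a@B2, c@B1} | OUT={a@B2, c@B1}
  B1: | IN={a@B2, c@B1} | OUT={a@B2, c@B1}
  B2: | IN={a@B2, c@B1} | OUT={a@B2, c@B1}
  B3: | IN={a@B2, c@B1} | OUT={a@B3, c@B3}
  B4: | IN={a@B2, a@B3, c@B1, c@B3} | OUT={a@B2, a@B3, c@B4, d@B4}
  B5: | IN={a@B2, a@B3, c@B1, c@B4, d@B4} | OUT={a@B5, c@B1, c@B4, d@B4}

Merge at B5: IN[B5] = OUT[B2] ⊔ OUT[B4] = {a@B2, a@B3, c@B1, c@B4, d@B4}
Applying B5's transfer function to that IN value gives OUT[B5] (row B5 above).

Answer: {a@B5, c@B1, c@B4, d@B4}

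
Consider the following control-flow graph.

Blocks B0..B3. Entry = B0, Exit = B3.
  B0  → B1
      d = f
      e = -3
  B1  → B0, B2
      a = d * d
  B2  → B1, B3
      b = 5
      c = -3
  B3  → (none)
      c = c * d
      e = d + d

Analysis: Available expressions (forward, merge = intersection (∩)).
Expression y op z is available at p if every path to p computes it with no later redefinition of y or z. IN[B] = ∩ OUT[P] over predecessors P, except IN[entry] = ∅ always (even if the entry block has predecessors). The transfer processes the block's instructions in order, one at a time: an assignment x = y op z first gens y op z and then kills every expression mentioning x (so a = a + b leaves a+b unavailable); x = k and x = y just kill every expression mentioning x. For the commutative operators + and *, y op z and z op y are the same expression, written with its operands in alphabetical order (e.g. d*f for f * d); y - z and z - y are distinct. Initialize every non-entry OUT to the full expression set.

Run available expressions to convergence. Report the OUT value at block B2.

Per-block solution:
  B0:  IN={}  OUT={}
  B1:  IN={}  OUT={d*d}
  B2:  IN={d*d}  OUT={d*d}
  B3:  IN={d*d}  OUT={d*d, d+d}

Merge at B2: IN[B2] = OUT[B1] = {d*d}
Applying B2's transfer function to that IN value gives OUT[B2] (row B2 above).

Answer: {d*d}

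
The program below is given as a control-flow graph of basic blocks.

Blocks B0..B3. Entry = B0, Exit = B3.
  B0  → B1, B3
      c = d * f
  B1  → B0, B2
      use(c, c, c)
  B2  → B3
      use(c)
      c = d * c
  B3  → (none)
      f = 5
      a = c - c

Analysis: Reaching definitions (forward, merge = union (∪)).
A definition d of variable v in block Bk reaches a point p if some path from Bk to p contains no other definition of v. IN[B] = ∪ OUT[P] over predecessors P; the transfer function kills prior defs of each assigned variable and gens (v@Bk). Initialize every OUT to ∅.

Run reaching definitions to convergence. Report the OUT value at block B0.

Answer: {c@B0}

Trace:
Fixpoint table:
  B0:  IN={c@B0}  OUT={c@B0}
  B1:  IN={c@B0}  OUT={c@B0}
  B2:  IN={c@B0}  OUT={c@B2}
  B3:  IN={c@B0, c@B2}  OUT={a@B3, c@B0, c@B2, f@B3}

Merge at B0 (entry node, so the boundary value {} is joined with the incoming edge(s)): IN[B0] = {} ⊔ OUT[B1] = {c@B0}
Applying B0's transfer function to that IN value gives OUT[B0] (row B0 above).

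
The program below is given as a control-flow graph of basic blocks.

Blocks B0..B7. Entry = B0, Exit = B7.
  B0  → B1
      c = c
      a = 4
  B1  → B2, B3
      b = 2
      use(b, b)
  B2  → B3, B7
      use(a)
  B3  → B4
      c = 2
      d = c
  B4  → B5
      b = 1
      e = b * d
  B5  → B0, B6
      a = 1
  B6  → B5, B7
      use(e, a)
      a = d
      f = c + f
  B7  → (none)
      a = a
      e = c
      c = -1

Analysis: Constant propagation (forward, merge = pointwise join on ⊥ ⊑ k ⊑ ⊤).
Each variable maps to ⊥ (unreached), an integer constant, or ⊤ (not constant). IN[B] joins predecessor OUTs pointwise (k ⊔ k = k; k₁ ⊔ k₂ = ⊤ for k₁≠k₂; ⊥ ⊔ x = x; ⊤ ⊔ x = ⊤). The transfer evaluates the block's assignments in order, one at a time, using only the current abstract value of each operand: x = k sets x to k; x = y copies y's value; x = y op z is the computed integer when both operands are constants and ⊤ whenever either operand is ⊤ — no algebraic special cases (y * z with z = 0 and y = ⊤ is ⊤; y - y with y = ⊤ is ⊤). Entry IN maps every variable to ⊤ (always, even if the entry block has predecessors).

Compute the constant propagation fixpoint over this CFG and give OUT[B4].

Per-block solution:
  B0: | IN=(all ⊤) | OUT={a:4; rest ⊤}
  B1: | IN={a:4; rest ⊤} | OUT={a:4, b:2; rest ⊤}
  B2: | IN={a:4, b:2; rest ⊤} | OUT={a:4, b:2; rest ⊤}
  B3: | IN={a:4, b:2; rest ⊤} | OUT={a:4, b:2, c:2, d:2; rest ⊤}
  B4: | IN={a:4, b:2, c:2, d:2; rest ⊤} | OUT={a:4, b:1, c:2, d:2, e:2; rest ⊤}
  B5: | IN={b:1, c:2, d:2, e:2; rest ⊤} | OUT={a:1, b:1, c:2, d:2, e:2; rest ⊤}
  B6: | IN={a:1, b:1, c:2, d:2, e:2; rest ⊤} | OUT={a:2, b:1, c:2, d:2, e:2; rest ⊤}
  B7: | IN=(all ⊤) | OUT={c:-1; rest ⊤}

Merge at B4: IN[B4] = OUT[B3] = {a: 4, b: 2, c: 2, d: 2, e: ⊤, f: ⊤}
Applying B4's transfer function to that IN value gives OUT[B4] (row B4 above).

Answer: {a: 4, b: 1, c: 2, d: 2, e: 2, f: ⊤}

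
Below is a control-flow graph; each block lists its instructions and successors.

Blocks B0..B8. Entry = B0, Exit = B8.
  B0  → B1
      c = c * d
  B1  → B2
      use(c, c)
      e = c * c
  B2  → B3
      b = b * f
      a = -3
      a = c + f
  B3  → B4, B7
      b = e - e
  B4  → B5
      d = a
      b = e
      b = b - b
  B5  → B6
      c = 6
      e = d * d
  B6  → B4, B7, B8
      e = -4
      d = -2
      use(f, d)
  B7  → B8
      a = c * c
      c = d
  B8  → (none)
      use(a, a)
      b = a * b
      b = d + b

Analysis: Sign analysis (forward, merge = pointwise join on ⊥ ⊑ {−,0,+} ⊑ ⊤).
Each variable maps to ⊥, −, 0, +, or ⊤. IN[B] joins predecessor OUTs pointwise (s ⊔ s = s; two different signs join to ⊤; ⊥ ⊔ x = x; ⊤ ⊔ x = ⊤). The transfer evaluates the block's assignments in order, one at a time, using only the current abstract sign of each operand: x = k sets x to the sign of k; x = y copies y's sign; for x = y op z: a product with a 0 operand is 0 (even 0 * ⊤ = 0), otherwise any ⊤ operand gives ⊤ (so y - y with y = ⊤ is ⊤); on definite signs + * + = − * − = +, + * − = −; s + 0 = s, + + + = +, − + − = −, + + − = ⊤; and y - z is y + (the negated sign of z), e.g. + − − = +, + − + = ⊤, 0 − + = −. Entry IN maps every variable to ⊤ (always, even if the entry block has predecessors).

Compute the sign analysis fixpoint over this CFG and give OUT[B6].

Per-block solution:
  B0:   IN=(all ⊤)   OUT=(all ⊤)
  B1:   IN=(all ⊤)   OUT=(all ⊤)
  B2:   IN=(all ⊤)   OUT=(all ⊤)
  B3:   IN=(all ⊤)   OUT=(all ⊤)
  B4:   IN=(all ⊤)   OUT=(all ⊤)
  B5:   IN=(all ⊤)   OUT={c:+; rest ⊤}
  B6:   IN={c:+; rest ⊤}   OUT={c:+, d:-, e:-; rest ⊤}
  B7:   IN=(all ⊤)   OUT=(all ⊤)
  B8:   IN=(all ⊤)   OUT=(all ⊤)

Merge at B6: IN[B6] = OUT[B5] = {a: ⊤, b: ⊤, c: +, d: ⊤, e: ⊤, f: ⊤}
Applying B6's transfer function to that IN value gives OUT[B6] (row B6 above).

Answer: {a: ⊤, b: ⊤, c: +, d: -, e: -, f: ⊤}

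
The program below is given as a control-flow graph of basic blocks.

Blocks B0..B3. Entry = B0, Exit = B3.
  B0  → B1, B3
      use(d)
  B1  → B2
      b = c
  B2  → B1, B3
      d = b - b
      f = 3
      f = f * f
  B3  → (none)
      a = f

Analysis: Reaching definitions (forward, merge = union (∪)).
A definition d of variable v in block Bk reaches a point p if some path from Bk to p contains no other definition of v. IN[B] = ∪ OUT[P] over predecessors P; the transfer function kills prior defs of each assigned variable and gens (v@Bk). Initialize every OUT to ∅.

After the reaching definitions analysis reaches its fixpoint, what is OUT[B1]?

Per-block solution:
  B0: | IN={} | OUT={}
  B1: | IN={b@B1, d@B2, f@B2} | OUT={b@B1, d@B2, f@B2}
  B2: | IN={b@B1, d@B2, f@B2} | OUT={b@B1, d@B2, f@B2}
  B3: | IN={b@B1, d@B2, f@B2} | OUT={a@B3, b@B1, d@B2, f@B2}

Merge at B1: IN[B1] = OUT[B0] ⊔ OUT[B2] = {b@B1, d@B2, f@B2}
Applying B1's transfer function to that IN value gives OUT[B1] (row B1 above).

Answer: {b@B1, d@B2, f@B2}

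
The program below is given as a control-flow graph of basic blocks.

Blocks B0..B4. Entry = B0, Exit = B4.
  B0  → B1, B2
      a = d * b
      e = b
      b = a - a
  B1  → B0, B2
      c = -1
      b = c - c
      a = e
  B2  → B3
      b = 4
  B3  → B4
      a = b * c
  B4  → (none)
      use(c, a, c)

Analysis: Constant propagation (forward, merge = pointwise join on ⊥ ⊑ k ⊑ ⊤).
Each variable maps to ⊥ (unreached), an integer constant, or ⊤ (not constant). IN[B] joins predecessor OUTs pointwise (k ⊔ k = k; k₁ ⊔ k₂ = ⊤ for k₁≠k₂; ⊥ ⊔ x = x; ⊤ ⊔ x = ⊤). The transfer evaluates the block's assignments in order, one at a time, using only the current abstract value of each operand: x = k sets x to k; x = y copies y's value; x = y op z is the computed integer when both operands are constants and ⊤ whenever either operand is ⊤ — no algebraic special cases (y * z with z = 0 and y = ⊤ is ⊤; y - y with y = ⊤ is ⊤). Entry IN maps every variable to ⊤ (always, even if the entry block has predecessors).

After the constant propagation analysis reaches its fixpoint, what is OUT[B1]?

Answer: {a: ⊤, b: 0, c: -1, d: ⊤, e: ⊤, f: ⊤}

Working:
Per-block solution:
  B0:  IN=(all ⊤)  OUT=(all ⊤)
  B1:  IN=(all ⊤)  OUT={b:0, c:-1; rest ⊤}
  B2:  IN=(all ⊤)  OUT={b:4; rest ⊤}
  B3:  IN={b:4; rest ⊤}  OUT={b:4; rest ⊤}
  B4:  IN={b:4; rest ⊤}  OUT={b:4; rest ⊤}

Merge at B1: IN[B1] = OUT[B0] = {a: ⊤, b: ⊤, c: ⊤, d: ⊤, e: ⊤, f: ⊤}
Applying B1's transfer function to that IN value gives OUT[B1] (row B1 above).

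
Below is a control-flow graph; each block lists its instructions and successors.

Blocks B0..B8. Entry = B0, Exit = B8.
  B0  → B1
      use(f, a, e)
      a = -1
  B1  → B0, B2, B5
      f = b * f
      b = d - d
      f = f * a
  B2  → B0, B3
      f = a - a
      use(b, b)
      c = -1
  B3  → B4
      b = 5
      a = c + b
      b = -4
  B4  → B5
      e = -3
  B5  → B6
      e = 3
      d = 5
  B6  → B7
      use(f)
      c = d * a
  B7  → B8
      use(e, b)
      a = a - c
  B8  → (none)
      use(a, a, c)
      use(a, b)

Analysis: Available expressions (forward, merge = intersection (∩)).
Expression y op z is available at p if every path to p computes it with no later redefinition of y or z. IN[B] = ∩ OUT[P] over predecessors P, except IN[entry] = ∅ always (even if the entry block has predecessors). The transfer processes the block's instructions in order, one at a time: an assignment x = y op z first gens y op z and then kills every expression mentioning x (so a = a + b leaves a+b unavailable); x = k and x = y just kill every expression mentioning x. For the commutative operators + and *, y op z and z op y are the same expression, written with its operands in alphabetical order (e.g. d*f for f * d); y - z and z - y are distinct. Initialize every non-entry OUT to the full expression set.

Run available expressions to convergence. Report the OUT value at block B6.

Fixpoint table:
  B0: | IN={} | OUT={}
  B1: | IN={} | OUT={d-d}
  B2: | IN={d-d} | OUT={a-a, d-d}
  B3: | IN={a-a, d-d} | OUT={d-d}
  B4: | IN={d-d} | OUT={d-d}
  B5: | IN={d-d} | OUT={}
  B6: | IN={} | OUT={a*d}
  B7: | IN={a*d} | OUT={}
  B8: | IN={} | OUT={}

Merge at B6: IN[B6] = OUT[B5] = {}
Applying B6's transfer function to that IN value gives OUT[B6] (row B6 above).

Answer: {a*d}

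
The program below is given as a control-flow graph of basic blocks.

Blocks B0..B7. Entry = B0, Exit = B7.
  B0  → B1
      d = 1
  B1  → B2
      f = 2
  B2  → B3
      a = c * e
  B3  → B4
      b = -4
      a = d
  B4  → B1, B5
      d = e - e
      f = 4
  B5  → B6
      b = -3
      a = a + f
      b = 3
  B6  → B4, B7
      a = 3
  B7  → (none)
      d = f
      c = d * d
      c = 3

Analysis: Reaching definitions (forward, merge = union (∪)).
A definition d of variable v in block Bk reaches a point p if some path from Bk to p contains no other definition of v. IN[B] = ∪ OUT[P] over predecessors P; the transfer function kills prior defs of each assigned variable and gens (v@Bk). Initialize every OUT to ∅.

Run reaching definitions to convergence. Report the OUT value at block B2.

Answer: {a@B2, b@B3, b@B5, d@B0, d@B4, f@B1}

Working:
Converged values:
  B0:  IN={}  OUT={d@B0}
  B1:  IN={a@B3, a@B6, b@B3, b@B5, d@B0, d@B4, f@B4}  OUT={a@B3, a@B6, b@B3, b@B5, d@B0, d@B4, f@B1}
  B2:  IN={a@B3, a@B6, b@B3, b@B5, d@B0, d@B4, f@B1}  OUT={a@B2, b@B3, b@B5, d@B0, d@B4, f@B1}
  B3:  IN={a@B2, b@B3, b@B5, d@B0, d@B4, f@B1}  OUT={a@B3, b@B3, d@B0, d@B4, f@B1}
  B4:  IN={a@B3, a@B6, b@B3, b@B5, d@B0, d@B4, f@B1, f@B4}  OUT={a@B3, a@B6, b@B3, b@B5, d@B4, f@B4}
  B5:  IN={a@B3, a@B6, b@B3, b@B5, d@B4, f@B4}  OUT={a@B5, b@B5, d@B4, f@B4}
  B6:  IN={a@B5, b@B5, d@B4, f@B4}  OUT={a@B6, b@B5, d@B4, f@B4}
  B7:  IN={a@B6, b@B5, d@B4, f@B4}  OUT={a@B6, b@B5, c@B7, d@B7, f@B4}

Merge at B2: IN[B2] = OUT[B1] = {a@B3, a@B6, b@B3, b@B5, d@B0, d@B4, f@B1}
Applying B2's transfer function to that IN value gives OUT[B2] (row B2 above).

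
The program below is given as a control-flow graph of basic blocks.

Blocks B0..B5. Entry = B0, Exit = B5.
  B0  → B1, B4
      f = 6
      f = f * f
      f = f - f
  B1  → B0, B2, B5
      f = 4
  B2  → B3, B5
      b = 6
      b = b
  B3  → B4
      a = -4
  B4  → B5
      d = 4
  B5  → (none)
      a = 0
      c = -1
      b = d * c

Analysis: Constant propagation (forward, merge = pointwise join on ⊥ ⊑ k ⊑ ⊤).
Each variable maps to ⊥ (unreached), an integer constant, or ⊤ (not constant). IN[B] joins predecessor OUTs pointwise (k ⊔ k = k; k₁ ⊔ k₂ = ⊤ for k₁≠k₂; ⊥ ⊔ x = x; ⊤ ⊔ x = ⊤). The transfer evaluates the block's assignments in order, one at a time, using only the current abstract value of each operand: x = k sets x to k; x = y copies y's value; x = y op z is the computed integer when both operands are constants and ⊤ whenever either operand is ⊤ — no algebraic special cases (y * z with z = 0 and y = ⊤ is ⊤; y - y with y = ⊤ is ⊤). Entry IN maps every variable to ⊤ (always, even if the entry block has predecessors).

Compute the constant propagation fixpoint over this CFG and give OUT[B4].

Converged values:
  B0: | IN=(all ⊤) | OUT={f:0; rest ⊤}
  B1: | IN={f:0; rest ⊤} | OUT={f:4; rest ⊤}
  B2: | IN={f:4; rest ⊤} | OUT={b:6, f:4; rest ⊤}
  B3: | IN={b:6, f:4; rest ⊤} | OUT={a:-4, b:6, f:4; rest ⊤}
  B4: | IN=(all ⊤) | OUT={d:4; rest ⊤}
  B5: | IN=(all ⊤) | OUT={a:0, c:-1; rest ⊤}

Merge at B4: IN[B4] = OUT[B0] ⊔ OUT[B3] = {a: ⊤, b: ⊤, c: ⊤, d: ⊤, e: ⊤, f: ⊤}
Applying B4's transfer function to that IN value gives OUT[B4] (row B4 above).

Answer: {a: ⊤, b: ⊤, c: ⊤, d: 4, e: ⊤, f: ⊤}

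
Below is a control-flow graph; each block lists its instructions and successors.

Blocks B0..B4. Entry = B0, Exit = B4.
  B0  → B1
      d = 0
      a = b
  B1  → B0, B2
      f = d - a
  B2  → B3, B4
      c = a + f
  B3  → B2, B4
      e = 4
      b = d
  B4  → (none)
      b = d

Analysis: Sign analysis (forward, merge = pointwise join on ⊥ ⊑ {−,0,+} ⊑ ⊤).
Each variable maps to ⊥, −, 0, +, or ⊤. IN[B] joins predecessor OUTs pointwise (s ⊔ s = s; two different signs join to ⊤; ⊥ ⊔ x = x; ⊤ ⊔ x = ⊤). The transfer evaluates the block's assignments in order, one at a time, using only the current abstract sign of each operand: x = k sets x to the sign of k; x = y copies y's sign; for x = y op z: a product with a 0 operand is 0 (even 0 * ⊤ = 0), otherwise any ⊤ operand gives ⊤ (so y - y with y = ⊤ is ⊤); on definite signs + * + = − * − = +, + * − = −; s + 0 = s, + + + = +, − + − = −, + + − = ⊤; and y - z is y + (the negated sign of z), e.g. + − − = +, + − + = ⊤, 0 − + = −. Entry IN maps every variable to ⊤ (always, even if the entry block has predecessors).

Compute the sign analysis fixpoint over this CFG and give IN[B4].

Fixpoint table:
  B0: | IN=(all ⊤) | OUT={d:0; rest ⊤}
  B1: | IN={d:0; rest ⊤} | OUT={d:0; rest ⊤}
  B2: | IN={d:0; rest ⊤} | OUT={d:0; rest ⊤}
  B3: | IN={d:0; rest ⊤} | OUT={b:0, d:0, e:+; rest ⊤}
  B4: | IN={d:0; rest ⊤} | OUT={b:0, d:0; rest ⊤}

Merge at B4: IN[B4] = OUT[B2] ⊔ OUT[B3] = {a: ⊤, b: ⊤, c: ⊤, d: 0, e: ⊤, f: ⊤}

Answer: {a: ⊤, b: ⊤, c: ⊤, d: 0, e: ⊤, f: ⊤}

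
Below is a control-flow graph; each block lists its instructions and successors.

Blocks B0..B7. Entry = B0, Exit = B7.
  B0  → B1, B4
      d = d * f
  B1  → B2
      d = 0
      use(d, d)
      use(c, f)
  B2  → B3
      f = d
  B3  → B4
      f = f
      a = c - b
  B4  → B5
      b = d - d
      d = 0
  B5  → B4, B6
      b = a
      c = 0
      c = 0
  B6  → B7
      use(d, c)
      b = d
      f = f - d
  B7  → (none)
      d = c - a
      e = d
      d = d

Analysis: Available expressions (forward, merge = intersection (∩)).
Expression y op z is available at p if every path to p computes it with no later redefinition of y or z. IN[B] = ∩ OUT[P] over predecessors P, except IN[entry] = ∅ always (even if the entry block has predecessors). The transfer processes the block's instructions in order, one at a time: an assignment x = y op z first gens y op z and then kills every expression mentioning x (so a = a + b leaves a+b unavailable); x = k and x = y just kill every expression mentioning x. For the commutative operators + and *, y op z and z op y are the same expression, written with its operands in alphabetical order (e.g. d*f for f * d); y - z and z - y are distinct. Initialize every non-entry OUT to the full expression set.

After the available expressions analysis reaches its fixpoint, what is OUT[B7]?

Per-block solution:
  B0:  IN={}  OUT={}
  B1:  IN={}  OUT={}
  B2:  IN={}  OUT={}
  B3:  IN={}  OUT={c-b}
  B4:  IN={}  OUT={}
  B5:  IN={}  OUT={}
  B6:  IN={}  OUT={}
  B7:  IN={}  OUT={c-a}

Merge at B7: IN[B7] = OUT[B6] = {}
Applying B7's transfer function to that IN value gives OUT[B7] (row B7 above).

Answer: {c-a}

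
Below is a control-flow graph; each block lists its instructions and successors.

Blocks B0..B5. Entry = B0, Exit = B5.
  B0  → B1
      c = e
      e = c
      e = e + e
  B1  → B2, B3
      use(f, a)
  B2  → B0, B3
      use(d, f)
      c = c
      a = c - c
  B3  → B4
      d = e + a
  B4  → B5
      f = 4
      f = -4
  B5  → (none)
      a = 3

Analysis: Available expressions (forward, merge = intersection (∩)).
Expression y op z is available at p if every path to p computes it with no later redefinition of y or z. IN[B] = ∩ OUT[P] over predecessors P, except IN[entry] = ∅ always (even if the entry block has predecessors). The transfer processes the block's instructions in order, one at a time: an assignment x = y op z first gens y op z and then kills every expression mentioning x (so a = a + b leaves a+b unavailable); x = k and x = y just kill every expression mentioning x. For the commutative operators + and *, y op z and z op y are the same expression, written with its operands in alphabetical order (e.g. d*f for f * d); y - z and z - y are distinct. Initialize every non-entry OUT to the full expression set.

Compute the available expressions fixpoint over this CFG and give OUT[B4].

Answer: {a+e}

Trace:
Fixpoint table:
  B0:  IN={}  OUT={}
  B1:  IN={}  OUT={}
  B2:  IN={}  OUT={c-c}
  B3:  IN={}  OUT={a+e}
  B4:  IN={a+e}  OUT={a+e}
  B5:  IN={a+e}  OUT={}

Merge at B4: IN[B4] = OUT[B3] = {a+e}
Applying B4's transfer function to that IN value gives OUT[B4] (row B4 above).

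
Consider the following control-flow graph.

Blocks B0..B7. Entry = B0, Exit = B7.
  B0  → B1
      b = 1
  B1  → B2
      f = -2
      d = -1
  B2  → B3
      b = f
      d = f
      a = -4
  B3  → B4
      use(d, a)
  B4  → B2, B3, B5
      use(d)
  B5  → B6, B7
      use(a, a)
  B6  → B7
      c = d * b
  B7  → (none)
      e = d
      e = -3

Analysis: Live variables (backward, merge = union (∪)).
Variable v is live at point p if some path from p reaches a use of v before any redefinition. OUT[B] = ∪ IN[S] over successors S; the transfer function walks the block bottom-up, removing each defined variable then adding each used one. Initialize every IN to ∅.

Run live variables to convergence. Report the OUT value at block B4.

Converged values:
  B0:  IN={}  OUT={}
  B1:  IN={}  OUT={f}
  B2:  IN={f}  OUT={a, b, d, f}
  B3:  IN={a, b, d, f}  OUT={a, b, d, f}
  B4:  IN={a, b, d, f}  OUT={a, b, d, f}
  B5:  IN={a, b, d}  OUT={b, d}
  B6:  IN={b, d}  OUT={d}
  B7:  IN={d}  OUT={}

Merge at B4: OUT[B4] = IN[B2] ⊔ IN[B3] ⊔ IN[B5] = {a, b, d, f}

Answer: {a, b, d, f}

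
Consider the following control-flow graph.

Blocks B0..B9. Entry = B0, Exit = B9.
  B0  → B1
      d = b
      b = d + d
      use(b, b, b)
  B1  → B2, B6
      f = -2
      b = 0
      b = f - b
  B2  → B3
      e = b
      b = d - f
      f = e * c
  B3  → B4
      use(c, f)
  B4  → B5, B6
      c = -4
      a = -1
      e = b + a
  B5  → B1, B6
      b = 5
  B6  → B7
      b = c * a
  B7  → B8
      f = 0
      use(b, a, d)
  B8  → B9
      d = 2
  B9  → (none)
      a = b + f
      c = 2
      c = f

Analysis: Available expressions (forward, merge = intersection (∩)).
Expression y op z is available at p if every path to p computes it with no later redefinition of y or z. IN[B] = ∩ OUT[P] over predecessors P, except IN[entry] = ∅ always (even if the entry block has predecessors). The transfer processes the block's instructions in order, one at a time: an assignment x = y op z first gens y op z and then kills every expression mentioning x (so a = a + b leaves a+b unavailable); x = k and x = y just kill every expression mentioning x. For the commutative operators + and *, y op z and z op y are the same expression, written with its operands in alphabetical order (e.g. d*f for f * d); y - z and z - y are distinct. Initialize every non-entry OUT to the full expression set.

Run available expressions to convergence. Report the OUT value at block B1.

Per-block solution:
  B0: | IN={} | OUT={d+d}
  B1: | IN={d+d} | OUT={d+d}
  B2: | IN={d+d} | OUT={c*e, d+d}
  B3: | IN={c*e, d+d} | OUT={c*e, d+d}
  B4: | IN={c*e, d+d} | OUT={a+b, d+d}
  B5: | IN={a+b, d+d} | OUT={d+d}
  B6: | IN={d+d} | OUT={a*c, d+d}
  B7: | IN={a*c, d+d} | OUT={a*c, d+d}
  B8: | IN={a*c, d+d} | OUT={a*c}
  B9: | IN={a*c} | OUT={b+f}

Merge at B1: IN[B1] = OUT[B0] ∩ OUT[B5] = {d+d}
Applying B1's transfer function to that IN value gives OUT[B1] (row B1 above).

Answer: {d+d}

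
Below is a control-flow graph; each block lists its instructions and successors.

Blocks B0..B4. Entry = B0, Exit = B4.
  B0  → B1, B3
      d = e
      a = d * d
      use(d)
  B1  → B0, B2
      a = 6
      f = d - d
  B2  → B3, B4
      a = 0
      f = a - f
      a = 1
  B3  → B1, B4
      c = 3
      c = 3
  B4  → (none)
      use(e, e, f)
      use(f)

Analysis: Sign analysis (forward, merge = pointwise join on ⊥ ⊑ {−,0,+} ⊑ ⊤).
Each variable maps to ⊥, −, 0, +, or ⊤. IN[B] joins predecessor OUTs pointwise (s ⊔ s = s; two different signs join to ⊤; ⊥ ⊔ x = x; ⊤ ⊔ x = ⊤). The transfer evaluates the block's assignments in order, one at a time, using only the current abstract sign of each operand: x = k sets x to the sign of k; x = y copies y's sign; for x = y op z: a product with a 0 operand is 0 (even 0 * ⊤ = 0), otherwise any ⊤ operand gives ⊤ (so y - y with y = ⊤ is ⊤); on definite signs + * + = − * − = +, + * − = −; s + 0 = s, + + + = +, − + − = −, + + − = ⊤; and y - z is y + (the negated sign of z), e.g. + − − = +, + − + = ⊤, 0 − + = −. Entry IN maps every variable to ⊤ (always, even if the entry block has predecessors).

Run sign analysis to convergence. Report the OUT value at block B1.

Answer: {a: +, b: ⊤, c: ⊤, d: ⊤, e: ⊤, f: ⊤}

Working:
Fixpoint table:
  B0: | IN=(all ⊤) | OUT=(all ⊤)
  B1: | IN=(all ⊤) | OUT={a:+; rest ⊤}
  B2: | IN={a:+; rest ⊤} | OUT={a:+; rest ⊤}
  B3: | IN=(all ⊤) | OUT={c:+; rest ⊤}
  B4: | IN=(all ⊤) | OUT=(all ⊤)

Merge at B1: IN[B1] = OUT[B0] ⊔ OUT[B3] = {a: ⊤, b: ⊤, c: ⊤, d: ⊤, e: ⊤, f: ⊤}
Applying B1's transfer function to that IN value gives OUT[B1] (row B1 above).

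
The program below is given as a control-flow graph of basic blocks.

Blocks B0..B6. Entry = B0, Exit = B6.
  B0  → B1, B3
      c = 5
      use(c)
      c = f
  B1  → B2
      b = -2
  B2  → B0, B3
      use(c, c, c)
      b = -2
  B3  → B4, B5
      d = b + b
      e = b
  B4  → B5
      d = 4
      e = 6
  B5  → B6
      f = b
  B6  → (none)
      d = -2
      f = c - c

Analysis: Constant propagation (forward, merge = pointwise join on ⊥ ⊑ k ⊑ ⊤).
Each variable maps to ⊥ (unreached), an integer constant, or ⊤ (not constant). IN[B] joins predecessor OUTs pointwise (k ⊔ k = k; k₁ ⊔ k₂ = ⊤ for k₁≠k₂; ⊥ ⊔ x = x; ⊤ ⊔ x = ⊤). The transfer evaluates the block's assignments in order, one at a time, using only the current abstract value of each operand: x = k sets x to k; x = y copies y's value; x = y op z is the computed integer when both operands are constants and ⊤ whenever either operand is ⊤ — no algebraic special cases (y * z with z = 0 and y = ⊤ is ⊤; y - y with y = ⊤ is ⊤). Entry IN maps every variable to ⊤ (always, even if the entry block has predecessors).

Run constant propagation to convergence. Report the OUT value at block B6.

Per-block solution:
  B0:   IN=(all ⊤)   OUT=(all ⊤)
  B1:   IN=(all ⊤)   OUT={b:-2; rest ⊤}
  B2:   IN={b:-2; rest ⊤}   OUT={b:-2; rest ⊤}
  B3:   IN=(all ⊤)   OUT=(all ⊤)
  B4:   IN=(all ⊤)   OUT={d:4, e:6; rest ⊤}
  B5:   IN=(all ⊤)   OUT=(all ⊤)
  B6:   IN=(all ⊤)   OUT={d:-2; rest ⊤}

Merge at B6: IN[B6] = OUT[B5] = {a: ⊤, b: ⊤, c: ⊤, d: ⊤, e: ⊤, f: ⊤}
Applying B6's transfer function to that IN value gives OUT[B6] (row B6 above).

Answer: {a: ⊤, b: ⊤, c: ⊤, d: -2, e: ⊤, f: ⊤}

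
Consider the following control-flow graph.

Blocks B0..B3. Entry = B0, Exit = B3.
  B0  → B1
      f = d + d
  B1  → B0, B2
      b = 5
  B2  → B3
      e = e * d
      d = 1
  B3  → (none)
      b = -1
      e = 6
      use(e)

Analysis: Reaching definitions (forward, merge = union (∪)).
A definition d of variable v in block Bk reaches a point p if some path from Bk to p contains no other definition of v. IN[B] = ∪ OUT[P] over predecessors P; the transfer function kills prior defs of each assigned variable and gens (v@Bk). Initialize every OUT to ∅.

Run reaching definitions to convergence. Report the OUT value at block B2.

Per-block solution:
  B0:   IN={b@B1, f@B0}   OUT={b@B1, f@B0}
  B1:   IN={b@B1, f@B0}   OUT={b@B1, f@B0}
  B2:   IN={b@B1, f@B0}   OUT={b@B1, d@B2, e@B2, f@B0}
  B3:   IN={b@B1, d@B2, e@B2, f@B0}   OUT={b@B3, d@B2, e@B3, f@B0}

Merge at B2: IN[B2] = OUT[B1] = {b@B1, f@B0}
Applying B2's transfer function to that IN value gives OUT[B2] (row B2 above).

Answer: {b@B1, d@B2, e@B2, f@B0}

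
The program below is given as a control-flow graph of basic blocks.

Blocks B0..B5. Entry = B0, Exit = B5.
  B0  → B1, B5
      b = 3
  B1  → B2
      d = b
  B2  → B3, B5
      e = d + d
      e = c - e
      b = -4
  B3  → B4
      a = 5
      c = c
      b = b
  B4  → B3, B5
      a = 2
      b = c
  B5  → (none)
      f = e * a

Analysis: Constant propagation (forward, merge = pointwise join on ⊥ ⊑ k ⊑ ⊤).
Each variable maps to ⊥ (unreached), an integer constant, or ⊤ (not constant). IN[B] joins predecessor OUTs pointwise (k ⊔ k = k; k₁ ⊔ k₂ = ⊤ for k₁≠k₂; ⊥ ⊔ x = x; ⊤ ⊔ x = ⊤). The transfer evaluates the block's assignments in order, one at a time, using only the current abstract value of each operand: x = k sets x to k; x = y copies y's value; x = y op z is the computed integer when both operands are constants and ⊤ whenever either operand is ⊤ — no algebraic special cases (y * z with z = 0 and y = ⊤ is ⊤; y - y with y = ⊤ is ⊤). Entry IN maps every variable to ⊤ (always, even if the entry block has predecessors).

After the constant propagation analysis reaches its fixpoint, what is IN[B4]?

Answer: {a: 5, b: ⊤, c: ⊤, d: 3, e: ⊤, f: ⊤}

Derivation:
Converged values:
  B0: | IN=(all ⊤) | OUT={b:3; rest ⊤}
  B1: | IN={b:3; rest ⊤} | OUT={b:3, d:3; rest ⊤}
  B2: | IN={b:3, d:3; rest ⊤} | OUT={b:-4, d:3; rest ⊤}
  B3: | IN={d:3; rest ⊤} | OUT={a:5, d:3; rest ⊤}
  B4: | IN={a:5, d:3; rest ⊤} | OUT={a:2, d:3; rest ⊤}
  B5: | IN=(all ⊤) | OUT=(all ⊤)

Merge at B4: IN[B4] = OUT[B3] = {a: 5, b: ⊤, c: ⊤, d: 3, e: ⊤, f: ⊤}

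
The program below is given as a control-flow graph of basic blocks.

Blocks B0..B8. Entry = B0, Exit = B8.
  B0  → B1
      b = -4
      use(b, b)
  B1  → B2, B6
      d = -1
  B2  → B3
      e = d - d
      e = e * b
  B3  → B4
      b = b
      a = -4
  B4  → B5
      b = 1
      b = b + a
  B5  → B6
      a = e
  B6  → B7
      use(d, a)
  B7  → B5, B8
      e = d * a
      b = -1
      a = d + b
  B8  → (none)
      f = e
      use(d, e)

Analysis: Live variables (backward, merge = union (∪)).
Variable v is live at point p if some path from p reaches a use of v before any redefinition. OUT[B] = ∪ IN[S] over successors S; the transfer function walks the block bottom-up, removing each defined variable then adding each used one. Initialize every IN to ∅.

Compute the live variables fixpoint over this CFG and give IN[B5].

Answer: {d, e}

Working:
Fixpoint table:
  B0:   IN={a}   OUT={a, b}
  B1:   IN={a, b}   OUT={a, b, d}
  B2:   IN={b, d}   OUT={b, d, e}
  B3:   IN={b, d, e}   OUT={a, d, e}
  B4:   IN={a, d, e}   OUT={d, e}
  B5:   IN={d, e}   OUT={a, d}
  B6:   IN={a, d}   OUT={a, d}
  B7:   IN={a, d}   OUT={d, e}
  B8:   IN={d, e}   OUT={}

Merge at B5: OUT[B5] = IN[B6] = {a, d}
Applying B5's transfer function to that OUT value gives IN[B5] (row B5 above).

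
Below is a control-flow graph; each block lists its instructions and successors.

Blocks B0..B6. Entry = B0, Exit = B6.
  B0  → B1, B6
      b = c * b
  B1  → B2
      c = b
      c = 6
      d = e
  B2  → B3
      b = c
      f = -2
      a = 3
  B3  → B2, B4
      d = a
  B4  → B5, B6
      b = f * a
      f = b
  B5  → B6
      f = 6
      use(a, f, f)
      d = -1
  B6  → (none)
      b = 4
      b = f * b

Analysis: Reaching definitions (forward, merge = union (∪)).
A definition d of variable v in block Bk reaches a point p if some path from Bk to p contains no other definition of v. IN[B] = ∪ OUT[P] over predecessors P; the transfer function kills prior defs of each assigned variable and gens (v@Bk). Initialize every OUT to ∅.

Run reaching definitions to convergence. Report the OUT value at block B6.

Answer: {a@B2, b@B6, c@B1, d@B3, d@B5, f@B4, f@B5}

Derivation:
Converged values:
  B0: | IN={} | OUT={b@B0}
  B1: | IN={b@B0} | OUT={b@B0, c@B1, d@B1}
  B2: | IN={a@B2, b@B0, b@B2, c@B1, d@B1, d@B3, f@B2} | OUT={a@B2, b@B2, c@B1, d@B1, d@B3, f@B2}
  B3: | IN={a@B2, b@B2, c@B1, d@B1, d@B3, f@B2} | OUT={a@B2, b@B2, c@B1, d@B3, f@B2}
  B4: | IN={a@B2, b@B2, c@B1, d@B3, f@B2} | OUT={a@B2, b@B4, c@B1, d@B3, f@B4}
  B5: | IN={a@B2, b@B4, c@B1, d@B3, f@B4} | OUT={a@B2, b@B4, c@B1, d@B5, f@B5}
  B6: | IN={a@B2, b@B0, b@B4, c@B1, d@B3, d@B5, f@B4, f@B5} | OUT={a@B2, b@B6, c@B1, d@B3, d@B5, f@B4, f@B5}

Merge at B6: IN[B6] = OUT[B0] ⊔ OUT[B4] ⊔ OUT[B5] = {a@B2, b@B0, b@B4, c@B1, d@B3, d@B5, f@B4, f@B5}
Applying B6's transfer function to that IN value gives OUT[B6] (row B6 above).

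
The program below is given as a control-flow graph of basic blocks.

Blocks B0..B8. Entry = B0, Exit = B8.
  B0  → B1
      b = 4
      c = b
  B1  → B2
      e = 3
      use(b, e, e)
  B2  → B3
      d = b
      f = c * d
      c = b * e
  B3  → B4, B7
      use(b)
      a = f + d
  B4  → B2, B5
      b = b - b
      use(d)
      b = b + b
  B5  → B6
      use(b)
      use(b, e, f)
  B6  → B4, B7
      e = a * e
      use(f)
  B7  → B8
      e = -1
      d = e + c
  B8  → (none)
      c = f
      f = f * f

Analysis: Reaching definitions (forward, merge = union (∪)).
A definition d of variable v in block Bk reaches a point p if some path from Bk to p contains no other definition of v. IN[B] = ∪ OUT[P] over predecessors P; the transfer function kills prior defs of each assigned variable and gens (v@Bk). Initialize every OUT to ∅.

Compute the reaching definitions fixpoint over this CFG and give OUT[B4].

Converged values:
  B0: | IN={} | OUT={b@B0, c@B0}
  B1: | IN={b@B0, c@B0} | OUT={b@B0, c@B0, e@B1}
  B2: | IN={a@B3, b@B0, b@B4, c@B0, c@B2, d@B2, e@B1, e@B6, f@B2} | OUT={a@B3, b@B0, b@B4, c@B2, d@B2, e@B1, e@B6, f@B2}
  B3: | IN={a@B3, b@B0, b@B4, c@B2, d@B2, e@B1, e@B6, f@B2} | OUT={a@B3, b@B0, b@B4, c@B2, d@B2, e@B1, e@B6, f@B2}
  B4: | IN={a@B3, b@B0, b@B4, c@B2, d@B2, e@B1, e@B6, f@B2} | OUT={a@B3, b@B4, c@B2, d@B2, e@B1, e@B6, f@B2}
  B5: | IN={a@B3, b@B4, c@B2, d@B2, e@B1, e@B6, f@B2} | OUT={a@B3, b@B4, c@B2, d@B2, e@B1, e@B6, f@B2}
  B6: | IN={a@B3, b@B4, c@B2, d@B2, e@B1, e@B6, f@B2} | OUT={a@B3, b@B4, c@B2, d@B2, e@B6, f@B2}
  B7: | IN={a@B3, b@B0, b@B4, c@B2, d@B2, e@B1, e@B6, f@B2} | OUT={a@B3, b@B0, b@B4, c@B2, d@B7, e@B7, f@B2}
  B8: | IN={a@B3, b@B0, b@B4, c@B2, d@B7, e@B7, f@B2} | OUT={a@B3, b@B0, b@B4, c@B8, d@B7, e@B7, f@B8}

Merge at B4: IN[B4] = OUT[B3] ⊔ OUT[B6] = {a@B3, b@B0, b@B4, c@B2, d@B2, e@B1, e@B6, f@B2}
Applying B4's transfer function to that IN value gives OUT[B4] (row B4 above).

Answer: {a@B3, b@B4, c@B2, d@B2, e@B1, e@B6, f@B2}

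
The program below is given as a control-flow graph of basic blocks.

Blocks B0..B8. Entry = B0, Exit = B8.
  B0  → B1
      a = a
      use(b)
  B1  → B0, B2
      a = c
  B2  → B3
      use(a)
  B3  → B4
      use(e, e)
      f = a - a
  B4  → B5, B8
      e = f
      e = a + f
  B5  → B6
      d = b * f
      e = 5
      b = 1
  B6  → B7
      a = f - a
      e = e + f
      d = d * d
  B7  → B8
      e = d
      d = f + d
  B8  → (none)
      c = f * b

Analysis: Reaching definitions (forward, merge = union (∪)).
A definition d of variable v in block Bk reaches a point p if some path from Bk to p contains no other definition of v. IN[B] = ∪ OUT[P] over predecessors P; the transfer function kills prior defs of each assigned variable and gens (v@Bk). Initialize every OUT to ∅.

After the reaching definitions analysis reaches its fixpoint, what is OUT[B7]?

Answer: {a@B6, b@B5, d@B7, e@B7, f@B3}

Working:
Per-block solution:
  B0: | IN={a@B1} | OUT={a@B0}
  B1: | IN={a@B0} | OUT={a@B1}
  B2: | IN={a@B1} | OUT={a@B1}
  B3: | IN={a@B1} | OUT={a@B1, f@B3}
  B4: | IN={a@B1, f@B3} | OUT={a@B1, e@B4, f@B3}
  B5: | IN={a@B1, e@B4, f@B3} | OUT={a@B1, b@B5, d@B5, e@B5, f@B3}
  B6: | IN={a@B1, b@B5, d@B5, e@B5, f@B3} | OUT={a@B6, b@B5, d@B6, e@B6, f@B3}
  B7: | IN={a@B6, b@B5, d@B6, e@B6, f@B3} | OUT={a@B6, b@B5, d@B7, e@B7, f@B3}
  B8: | IN={a@B1, a@B6, b@B5, d@B7, e@B4, e@B7, f@B3} | OUT={a@B1, a@B6, b@B5, c@B8, d@B7, e@B4, e@B7, f@B3}

Merge at B7: IN[B7] = OUT[B6] = {a@B6, b@B5, d@B6, e@B6, f@B3}
Applying B7's transfer function to that IN value gives OUT[B7] (row B7 above).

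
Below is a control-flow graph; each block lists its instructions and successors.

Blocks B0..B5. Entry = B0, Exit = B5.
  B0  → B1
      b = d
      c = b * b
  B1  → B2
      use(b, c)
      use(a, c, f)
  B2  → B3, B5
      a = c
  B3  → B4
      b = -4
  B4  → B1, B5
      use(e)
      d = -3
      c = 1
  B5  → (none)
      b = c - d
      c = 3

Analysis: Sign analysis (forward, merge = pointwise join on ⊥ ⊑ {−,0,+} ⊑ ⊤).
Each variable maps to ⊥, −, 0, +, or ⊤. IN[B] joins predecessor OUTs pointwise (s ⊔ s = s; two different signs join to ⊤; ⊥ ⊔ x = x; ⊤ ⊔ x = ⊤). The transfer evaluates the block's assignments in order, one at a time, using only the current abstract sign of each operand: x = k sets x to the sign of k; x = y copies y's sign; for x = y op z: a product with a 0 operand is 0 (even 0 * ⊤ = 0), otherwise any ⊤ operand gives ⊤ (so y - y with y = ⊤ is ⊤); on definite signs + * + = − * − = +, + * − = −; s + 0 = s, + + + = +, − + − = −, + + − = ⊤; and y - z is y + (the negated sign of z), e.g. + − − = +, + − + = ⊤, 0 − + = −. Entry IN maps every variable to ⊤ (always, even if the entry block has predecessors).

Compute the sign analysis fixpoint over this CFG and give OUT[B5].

Answer: {a: ⊤, b: ⊤, c: +, d: ⊤, e: ⊤, f: ⊤}

Working:
Converged values:
  B0:  IN=(all ⊤)  OUT=(all ⊤)
  B1:  IN=(all ⊤)  OUT=(all ⊤)
  B2:  IN=(all ⊤)  OUT=(all ⊤)
  B3:  IN=(all ⊤)  OUT={b:-; rest ⊤}
  B4:  IN={b:-; rest ⊤}  OUT={b:-, c:+, d:-; rest ⊤}
  B5:  IN=(all ⊤)  OUT={c:+; rest ⊤}

Merge at B5: IN[B5] = OUT[B2] ⊔ OUT[B4] = {a: ⊤, b: ⊤, c: ⊤, d: ⊤, e: ⊤, f: ⊤}
Applying B5's transfer function to that IN value gives OUT[B5] (row B5 above).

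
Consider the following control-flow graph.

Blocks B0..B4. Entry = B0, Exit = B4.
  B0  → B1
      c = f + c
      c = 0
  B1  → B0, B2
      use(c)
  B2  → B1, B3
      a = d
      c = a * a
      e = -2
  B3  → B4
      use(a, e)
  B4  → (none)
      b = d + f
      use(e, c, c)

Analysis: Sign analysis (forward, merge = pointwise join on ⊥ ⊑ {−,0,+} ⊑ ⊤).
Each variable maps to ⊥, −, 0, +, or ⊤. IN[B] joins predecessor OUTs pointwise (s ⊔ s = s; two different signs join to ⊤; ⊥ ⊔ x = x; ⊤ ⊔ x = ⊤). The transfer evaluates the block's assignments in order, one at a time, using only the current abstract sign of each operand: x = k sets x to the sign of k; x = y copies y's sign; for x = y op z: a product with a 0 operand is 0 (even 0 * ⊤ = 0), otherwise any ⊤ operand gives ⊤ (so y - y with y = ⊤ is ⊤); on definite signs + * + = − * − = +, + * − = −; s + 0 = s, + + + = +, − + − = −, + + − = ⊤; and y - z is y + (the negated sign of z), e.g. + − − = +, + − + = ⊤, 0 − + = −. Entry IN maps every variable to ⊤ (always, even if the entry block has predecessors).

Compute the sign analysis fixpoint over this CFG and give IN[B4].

Answer: {a: ⊤, b: ⊤, c: ⊤, d: ⊤, e: -, f: ⊤}

Derivation:
Converged values:
  B0:  IN=(all ⊤)  OUT={c:0; rest ⊤}
  B1:  IN=(all ⊤)  OUT=(all ⊤)
  B2:  IN=(all ⊤)  OUT={e:-; rest ⊤}
  B3:  IN={e:-; rest ⊤}  OUT={e:-; rest ⊤}
  B4:  IN={e:-; rest ⊤}  OUT={e:-; rest ⊤}

Merge at B4: IN[B4] = OUT[B3] = {a: ⊤, b: ⊤, c: ⊤, d: ⊤, e: -, f: ⊤}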